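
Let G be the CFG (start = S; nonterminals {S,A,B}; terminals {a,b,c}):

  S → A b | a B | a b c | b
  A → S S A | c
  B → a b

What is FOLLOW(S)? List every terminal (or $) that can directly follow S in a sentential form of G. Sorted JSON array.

FIRST iteration:
[1]
  A via A→c: +{c}
  B via B→a b: +{a}
  S via S→A b: +{c}
  S via S→a B: +{a}
  S via S→b: +{b}
  FIRST(S)={a,b,c}  FIRST(A)={c}  FIRST(B)={a}
[2]
  A via A→S S A: +{a,b}
  FIRST(S)={a,b,c}  FIRST(A)={a,b,c}  FIRST(B)={a}
[3] — fixpoint
  FIRST(S)={a,b,c}  FIRST(A)={a,b,c}  FIRST(B)={a}

Compute FOLLOW by fixpoint:
seed FOLLOW(S) with $
pass 1:
  A→S S A: FOLLOW(S) ⊇ FIRST(S) = {a,b,c}; new: +{a,b,c}
  S→A b: FOLLOW(A) ⊇ FIRST(b) = {b}; new: +{b}
  S→a B: FOLLOW(B) ⊇ FOLLOW(S) ⊇ {$,a,b,c}; new: +{$,a,b,c}
  FOLLOW(S)={$,a,b,c}  FOLLOW(A)={b}  FOLLOW(B)={$,a,b,c}
pass 2: (stable)
  FOLLOW(S)={$,a,b,c}  FOLLOW(A)={b}  FOLLOW(B)={$,a,b,c}

FOLLOW(S) = ["$", "a", "b", "c"]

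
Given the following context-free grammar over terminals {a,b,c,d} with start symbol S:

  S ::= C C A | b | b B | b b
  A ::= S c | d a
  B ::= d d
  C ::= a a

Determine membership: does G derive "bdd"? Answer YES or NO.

CNF form of G:
  S -> C X4 | T3 B | T3 T3 | b
  A -> S T0 | T1 T2
  B -> T1 T1
  C -> T2 T2
  T0 -> c
  T1 -> d
  T2 -> a
  T3 -> b
  X4 -> C A

CYK table (by increasing span):
  [0..0]={S,T3}  "b"  orig:{S}
  [1..1]={T1}  "d"  orig:{}
  [2..2]={T1}  "d"  orig:{}
  [0..1]=∅  "bd"
  [1..2]={B}  "dd"
  [0..2]={S}  "bdd"

S ∈ T[0,2] ⇒ YES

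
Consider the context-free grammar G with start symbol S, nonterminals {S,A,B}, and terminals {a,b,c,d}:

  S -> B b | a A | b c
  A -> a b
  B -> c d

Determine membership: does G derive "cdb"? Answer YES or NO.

Convert to CNF:
  S -> B T1 | T0 A | T1 T2
  A -> T0 T1
  B -> T2 T3
  T0 -> a
  T1 -> b
  T2 -> c
  T3 -> d

Fill CYK table bottom-up:
  T[0,0] 'c' = {T2}  orig:{}
  T[1,1] 'd' = {T3}  orig:{}
  T[2,2] 'b' = {T1}  orig:{}
  T[0,1] 'cd' = {B}
  T[1,2] 'db' = ∅
  T[0,2] 'cdb' = {S}

S ∈ T[0,2] ⇒ YES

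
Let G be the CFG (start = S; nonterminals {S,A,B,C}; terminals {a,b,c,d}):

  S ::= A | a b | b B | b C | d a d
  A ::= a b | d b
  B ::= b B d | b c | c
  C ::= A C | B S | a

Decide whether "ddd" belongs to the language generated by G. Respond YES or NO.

CNF form of G:
  S -> T0 T1 | T1 B | T1 C | T2 T1 | T2 X5
  A -> T0 T1 | T2 T1
  B -> T1 T3 | T1 X4 | c
  C -> A C | B S | a
  T0 -> a
  T1 -> b
  T2 -> d
  T3 -> c
  X4 -> B T2
  X5 -> T0 T2

Fill CYK table bottom-up:
  T[0,0] 'd' = {T2}  orig:{}
  T[1,1] 'd' = {T2}  orig:{}
  T[2,2] 'd' = {T2}  orig:{}
  T[0,1] 'dd' = ∅
  T[1,2] 'dd' = ∅
  T[0,2] 'ddd' = ∅

S ∉ T[0,2] ⇒ NO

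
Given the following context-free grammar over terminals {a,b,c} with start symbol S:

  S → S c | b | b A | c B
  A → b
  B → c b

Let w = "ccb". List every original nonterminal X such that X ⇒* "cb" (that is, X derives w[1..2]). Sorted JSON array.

Convert to CNF:
  S -> S T0 | T0 B | T1 A | b
  A -> b
  B -> T0 T1
  T0 -> c
  T1 -> b

Fill CYK table bottom-up, restricted to cells inside w[1..2]:
  T[1,1] 'c' = {T0}  orig:{}
  T[2,2] 'b' = {A,S,T1}  orig:{A,S}
  T[1,2] 'cb' = {B}

Original NTs in T[1,2] deriving "cb": ["B"]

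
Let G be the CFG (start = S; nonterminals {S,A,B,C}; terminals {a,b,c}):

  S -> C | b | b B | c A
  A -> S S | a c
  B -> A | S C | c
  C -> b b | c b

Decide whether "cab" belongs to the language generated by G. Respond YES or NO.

Convert to CNF:
  S -> T1 A | T1 T2 | T2 B | T2 T2 | b
  A -> S S | T0 T1
  B -> S C | S S | T0 T1 | c
  C -> T1 T2 | T2 T2
  T0 -> a
  T1 -> c
  T2 -> b

CYK table (by increasing span):
  T[0,0] 'c' = {B,T1}  orig:{B}
  T[1,1] 'a' = {T0}  orig:{}
  T[2,2] 'b' = {S,T2}  orig:{S}
  T[0,1] 'ca' = ∅
  T[1,2] 'ab' = ∅
  T[0,2] 'cab' = ∅

S ∉ T[0,2] ⇒ NO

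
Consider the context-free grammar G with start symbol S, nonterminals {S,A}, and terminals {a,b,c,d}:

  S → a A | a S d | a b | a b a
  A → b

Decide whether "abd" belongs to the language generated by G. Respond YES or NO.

Convert to CNF:
  S -> T0 A | T0 T2 | T0 X3 | T0 X4
  A -> b
  T0 -> a
  T1 -> d
  T2 -> b
  X3 -> S T1
  X4 -> T2 T0

CYK table (by increasing span):
  [0..0]={T0}  "a"  orig:{}
  [1..1]={A,T2}  "b"  orig:{A}
  [2..2]={T1}  "d"  orig:{}
  [0..1]={S}  "ab"
  [1..2]=∅  "bd"
  [0..2]={X3}  "abd"  orig:{}

S ∉ T[0,2] ⇒ NO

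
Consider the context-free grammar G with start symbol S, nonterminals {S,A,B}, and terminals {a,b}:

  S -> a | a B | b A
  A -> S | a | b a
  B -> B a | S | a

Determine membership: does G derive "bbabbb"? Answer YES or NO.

CNF form of G:
  S -> T0 B | T1 A | a
  A -> T0 B | T1 A | T1 T0 | a
  B -> B T0 | T0 B | T1 A | a
  T0 -> a
  T1 -> b

CYK table (by increasing span):
  [0..0]={T1}  "b"  orig:{}
  [1..1]={T1}  "b"  orig:{}
  [2..2]={A,B,S,T0}  "a"  orig:{A,B,S}
  [3..3]={T1}  "b"  orig:{}
  [4..4]={T1}  "b"  orig:{}
  [5..5]={T1}  "b"  orig:{}
  [0..1]=∅  "bb"
  [1..2]={A,B,S}  "ba"
  [2..3]=∅  "ab"
  [3..4]=∅  "bb"
  [4..5]=∅  "bb"
  [0..2]={A,B,S}  "bba"
  [1..3]=∅  "bab"
  [2..4]=∅  "abb"
  [3..5]=∅  "bbb"
  [0..3]=∅  "bbab"
  [1..4]=∅  "babb"
  [2..5]=∅  "abbb"
  [0..4]=∅  "bbabb"
  [1..5]=∅  "babbb"
  [0..5]=∅  "bbabbb"

S ∉ T[0,5] ⇒ NO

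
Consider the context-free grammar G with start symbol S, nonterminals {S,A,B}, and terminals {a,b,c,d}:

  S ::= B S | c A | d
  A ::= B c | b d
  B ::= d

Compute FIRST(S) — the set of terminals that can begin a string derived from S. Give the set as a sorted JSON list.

Compute FIRST by fixpoint:
[1]
  A via A→b d: +{b}
  B via B→d: +{d}
  S via S→B S: +{d}
  S via S→c A: +{c}
  S: {c,d}  A: {b}  B: {d}
[2]
  A via A→B c: +{d}
  S: {c,d}  A: {b,d}  B: {d}
[3] — fixpoint
  S: {c,d}  A: {b,d}  B: {d}

FIRST(S) = ["c", "d"]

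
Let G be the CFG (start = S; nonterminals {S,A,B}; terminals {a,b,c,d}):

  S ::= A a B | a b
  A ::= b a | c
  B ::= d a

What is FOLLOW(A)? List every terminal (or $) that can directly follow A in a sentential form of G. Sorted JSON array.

Compute FIRST by fixpoint:
iter 1:
  A via A→b a: +{b}
  A via A→c: +{c}
  B via B→d a: +{d}
  S via S→A a B: +{b,c}
  S via S→a b: +{a}
  FIRST[S]={a,b,c}  FIRST[A]={b,c}  FIRST[B]={d}
iter 2: (stable)
  FIRST[S]={a,b,c}  FIRST[A]={b,c}  FIRST[B]={d}

FOLLOW sets:
FOLLOW(S) := {$}
round 1:
  S→A a B: FOLLOW(A) ⊇ FIRST(a) = {a}; new: +{a}
  S→A a B: FOLLOW(B) ⊇ FOLLOW(S) ⊇ {$}; new: +{$}
  FOLLOW[S]={$}  FOLLOW[A]={a}  FOLLOW[B]={$}
round 2: (stable)
  FOLLOW[S]={$}  FOLLOW[A]={a}  FOLLOW[B]={$}

FOLLOW(A) = ["a"]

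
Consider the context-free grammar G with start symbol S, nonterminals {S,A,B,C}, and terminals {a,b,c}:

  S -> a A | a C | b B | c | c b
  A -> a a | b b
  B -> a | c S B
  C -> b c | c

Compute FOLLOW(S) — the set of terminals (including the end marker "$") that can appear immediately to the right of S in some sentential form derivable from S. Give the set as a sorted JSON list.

FIRST sets, iterate to fixpoint:
round 1:
  A via A→a a: +{a}
  A via A→b b: +{b}
  B via B→a: +{a}
  B via B→c S B: +{c}
  C via C→b c: +{b}
  C via C→c: +{c}
  S via S→a A: +{a}
  S via S→b B: +{b}
  S via S→c: +{c}
  S: {a,b,c}  A: {a,b}  B: {a,c}  C: {b,c}
round 2: (stable)
  S: {a,b,c}  A: {a,b}  B: {a,c}  C: {b,c}

FOLLOW sets:
initialize: $ ∈ FOLLOW(S)
[1]
  B→c S B: FOLLOW(S) ⊇ FIRST(B) = {a,c}; new: +{a,c}
  S→a A: FOLLOW(A) ⊇ FOLLOW(S) ⊇ {$,a,c}; new: +{$,a,c}
  S→a C: FOLLOW(C) ⊇ FOLLOW(S) ⊇ {$,a,c}; new: +{$,a,c}
  S→b B: FOLLOW(B) ⊇ FOLLOW(S) ⊇ {$,a,c}; new: +{$,a,c}
  S: {$,a,c}  A: {$,a,c}  B: {$,a,c}  C: {$,a,c}
[2] done
  S: {$,a,c}  A: {$,a,c}  B: {$,a,c}  C: {$,a,c}

FOLLOW(S) = ["$", "a", "c"]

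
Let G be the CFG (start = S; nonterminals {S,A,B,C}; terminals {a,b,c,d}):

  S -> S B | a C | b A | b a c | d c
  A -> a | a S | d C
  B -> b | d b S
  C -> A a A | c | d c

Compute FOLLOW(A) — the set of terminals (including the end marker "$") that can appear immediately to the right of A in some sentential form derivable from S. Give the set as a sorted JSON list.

FIRST iteration:
iter 1:
  A via A→a: +{a}
  A via A→d C: +{d}
  B via B→b: +{b}
  B via B→d b S: +{d}
  C via C→A a A: +{a,d}
  C via C→c: +{c}
  S via S→a C: +{a}
  S via S→b A: +{b}
  S via S→d c: +{d}
  FIRST(S)={a,b,d}  FIRST(A)={a,d}  FIRST(B)={b,d}  FIRST(C)={a,c,d}
iter 2: (stable)
  FIRST(S)={a,b,d}  FIRST(A)={a,d}  FIRST(B)={b,d}  FIRST(C)={a,c,d}

FOLLOW sets:
seed FOLLOW(S) with $
pass 1:
  C→A a A: FOLLOW(A) ⊇ FIRST(a) = {a}; new: +{a}
  S→S B: FOLLOW(S) ⊇ FIRST(B) = {b,d}; new: +{b,d}
  S→S B: FOLLOW(B) ⊇ FOLLOW(S) ⊇ {$,b,d}; new: +{$,b,d}
  S→a C: FOLLOW(C) ⊇ FOLLOW(S) ⊇ {$,b,d}; new: +{$,b,d}
  S→b A: FOLLOW(A) ⊇ FOLLOW(S) ⊇ {$,b,d}; new: +{$,b,d}
  S: {$,b,d}  A: {$,a,b,d}  B: {$,b,d}  C: {$,b,d}
pass 2:
  A→a S: FOLLOW(S) ⊇ FOLLOW(A) ⊇ {$,a,b,d}; new: +{a}
  A→d C: FOLLOW(C) ⊇ FOLLOW(A) ⊇ {$,a,b,d}; new: +{a}
  S→S B: FOLLOW(B) ⊇ FOLLOW(S) ⊇ {$,a,b,d}; new: +{a}
  S: {$,a,b,d}  A: {$,a,b,d}  B: {$,a,b,d}  C: {$,a,b,d}
pass 3: done
  S: {$,a,b,d}  A: {$,a,b,d}  B: {$,a,b,d}  C: {$,a,b,d}

FOLLOW(A) = ["$", "a", "b", "d"]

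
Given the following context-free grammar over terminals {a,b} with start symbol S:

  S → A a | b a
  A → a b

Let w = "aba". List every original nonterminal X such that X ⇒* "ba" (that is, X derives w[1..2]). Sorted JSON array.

CNF form of G:
  S -> A T0 | T1 T0
  A -> T0 T1
  T0 -> a
  T1 -> b

CYK fill, restricted to cells inside w[1..2]:
  [1..1]={T1}  "b"  orig:{}
  [2..2]={T0}  "a"  orig:{}
  [1..2]={S}  "ba"

Original NTs in T[1,2] deriving "ba": ["S"]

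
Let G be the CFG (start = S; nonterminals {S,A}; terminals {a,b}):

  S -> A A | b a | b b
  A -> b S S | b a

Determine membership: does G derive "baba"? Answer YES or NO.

Convert to CNF:
  S -> A A | T0 T0 | T0 T1
  A -> T0 T1 | T0 X2
  T0 -> b
  T1 -> a
  X2 -> S S

CYK fill:
  cell(0,0) b: {T0}  orig:{}
  cell(1,1) a: {T1}  orig:{}
  cell(2,2) b: {T0}  orig:{}
  cell(3,3) a: {T1}  orig:{}
  cell(0,1) ba: {A,S}
  cell(1,2) ab: ∅
  cell(2,3) ba: {A,S}
  cell(0,2) bab: ∅
  cell(1,3) aba: ∅
  cell(0,3) baba: {S,X2}  orig:{S}

S ∈ T[0,3] ⇒ YES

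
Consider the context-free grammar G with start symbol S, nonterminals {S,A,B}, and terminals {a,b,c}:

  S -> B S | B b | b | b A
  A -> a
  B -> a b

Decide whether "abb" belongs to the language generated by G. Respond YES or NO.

CNF form of G:
  S -> B S | B T1 | T1 A | b
  A -> a
  B -> T0 T1
  T0 -> a
  T1 -> b

CYK table (by increasing span):
  T[0,0] 'a' = {A,T0}  orig:{A}
  T[1,1] 'b' = {S,T1}  orig:{S}
  T[2,2] 'b' = {S,T1}  orig:{S}
  T[0,1] 'ab' = {B}
  T[1,2] 'bb' = ∅
  T[0,2] 'abb' = {S}

S ∈ T[0,2] ⇒ YES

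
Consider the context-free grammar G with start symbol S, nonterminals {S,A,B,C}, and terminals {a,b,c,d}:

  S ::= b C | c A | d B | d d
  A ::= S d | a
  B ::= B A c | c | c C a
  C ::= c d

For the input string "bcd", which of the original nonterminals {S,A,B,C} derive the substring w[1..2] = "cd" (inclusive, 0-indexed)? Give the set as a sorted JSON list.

Convert to CNF:
  S -> T0 B | T0 T0 | T1 A | T3 C
  A -> S T0 | a
  B -> B X4 | T1 X5 | c
  C -> T1 T0
  T0 -> d
  T1 -> c
  T2 -> a
  T3 -> b
  X4 -> A T1
  X5 -> C T2

Fill CYK table bottom-up — only the sub-triangle for w[1..2]:
  T[1,1] 'c' = {B,T1}  orig:{B}
  T[2,2] 'd' = {T0}  orig:{}
  T[1,2] 'cd' = {C}

Original NTs in T[1,2] deriving "cd": ["C"]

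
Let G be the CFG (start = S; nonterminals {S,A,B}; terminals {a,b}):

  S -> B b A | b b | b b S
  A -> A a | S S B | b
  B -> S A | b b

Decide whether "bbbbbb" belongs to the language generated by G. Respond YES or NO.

Convert to CNF:
  S -> B X3 | T1 T1 | T1 X4
  A -> A T0 | S X2 | b
  B -> S A | T1 T1
  T0 -> a
  T1 -> b
  X2 -> S B
  X3 -> T1 A
  X4 -> T1 S

CYK fill:
  cell(0,0) b: {A,T1}  orig:{A}
  cell(1,1) b: {A,T1}  orig:{A}
  cell(2,2) b: {A,T1}  orig:{A}
  cell(3,3) b: {A,T1}  orig:{A}
  cell(4,4) b: {A,T1}  orig:{A}
  cell(5,5) b: {A,T1}  orig:{A}
  cell(0,1) bb: {B,S,X3}  orig:{B,S}
  cell(1,2) bb: {B,S,X3}  orig:{B,S}
  cell(2,3) bb: {B,S,X3}  orig:{B,S}
  cell(3,4) bb: {B,S,X3}  orig:{B,S}
  cell(4,5) bb: {B,S,X3}  orig:{B,S}
  cell(0,2) bbb: {B,X4}  orig:{B}
  cell(1,3) bbb: {B,X4}  orig:{B}
  cell(2,4) bbb: {B,X4}  orig:{B}
  cell(3,5) bbb: {B,X4}  orig:{B}
  cell(0,3) bbbb: {S,X2}  orig:{S}
  cell(1,4) bbbb: {S,X2}  orig:{S}
  cell(2,5) bbbb: {S,X2}  orig:{S}
  cell(0,4) bbbbb: {B,S,X2,X4}  orig:{B,S}
  cell(1,5) bbbbb: {B,S,X2,X4}  orig:{B,S}
  cell(0,5) bbbbbb: {A,B,S,X2,X4}  orig:{A,B,S}

S ∈ T[0,5] ⇒ YES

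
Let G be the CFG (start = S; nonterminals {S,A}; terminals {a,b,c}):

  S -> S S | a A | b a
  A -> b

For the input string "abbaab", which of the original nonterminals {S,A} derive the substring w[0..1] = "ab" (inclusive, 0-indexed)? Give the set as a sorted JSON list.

Convert to CNF:
  S -> S S | T0 A | T1 T0
  A -> b
  T0 -> a
  T1 -> b

CYK table (by increasing span) (cells [i..j] with 0 ≤ i ≤ j ≤ 1 only):
  T[0,0] 'a' = {T0}  orig:{}
  T[1,1] 'b' = {A,T1}  orig:{A}
  T[0,1] 'ab' = {S}

Original NTs in T[0,1] deriving "ab": ["S"]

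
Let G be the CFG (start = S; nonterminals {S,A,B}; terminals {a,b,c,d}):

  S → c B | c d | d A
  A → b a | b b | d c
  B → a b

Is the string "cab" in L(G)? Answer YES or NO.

CNF form of G:
  S -> T2 A | T3 B | T3 T2
  A -> T0 T0 | T0 T1 | T2 T3
  B -> T1 T0
  T0 -> b
  T1 -> a
  T2 -> d
  T3 -> c

Fill CYK table bottom-up:
  T[0,0] 'c' = {T3}  orig:{}
  T[1,1] 'a' = {T1}  orig:{}
  T[2,2] 'b' = {T0}  orig:{}
  T[0,1] 'ca' = ∅
  T[1,2] 'ab' = {B}
  T[0,2] 'cab' = {S}

S ∈ T[0,2] ⇒ YES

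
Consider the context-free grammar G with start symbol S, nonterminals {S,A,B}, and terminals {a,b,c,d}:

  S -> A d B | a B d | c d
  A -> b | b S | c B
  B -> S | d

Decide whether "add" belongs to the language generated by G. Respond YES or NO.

Convert to CNF:
  S -> A X6 | T1 T2 | T3 X7
  A -> T0 S | T1 B | b
  B -> A X4 | T1 T2 | T3 X5 | d
  T0 -> b
  T1 -> c
  T2 -> d
  T3 -> a
  X4 -> T2 B
  X5 -> B T2
  X6 -> T2 B
  X7 -> B T2

CYK fill:
  T[0,0] 'a' = {T3}  orig:{}
  T[1,1] 'd' = {B,T2}  orig:{B}
  T[2,2] 'd' = {B,T2}  orig:{B}
  T[0,1] 'ad' = ∅
  T[1,2] 'dd' = {X4,X5,X6,X7}  orig:{}
  T[0,2] 'add' = {B,S}

S ∈ T[0,2] ⇒ YES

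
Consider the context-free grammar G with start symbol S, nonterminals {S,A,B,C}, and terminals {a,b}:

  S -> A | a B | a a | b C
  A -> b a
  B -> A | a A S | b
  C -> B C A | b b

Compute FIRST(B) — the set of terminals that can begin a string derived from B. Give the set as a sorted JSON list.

Compute FIRST by fixpoint:
iter 1:
  A via A→b a: +{b}
  B via B→A: +{b}
  B via B→a A S: +{a}
  C via C→B C A: +{a,b}
  S via S→A: +{b}
  S via S→a B: +{a}
  S: {a,b}  A: {b}  B: {a,b}  C: {a,b}
iter 2: (no change)
  S: {a,b}  A: {b}  B: {a,b}  C: {a,b}

FIRST(B) = ["a", "b"]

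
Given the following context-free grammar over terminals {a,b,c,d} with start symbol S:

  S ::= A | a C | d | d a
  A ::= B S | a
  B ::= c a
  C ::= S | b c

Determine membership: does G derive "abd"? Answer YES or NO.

Convert to CNF:
  S -> B S | T1 C | T3 T1 | a | d
  A -> B S | a
  B -> T0 T1
  C -> B S | T1 C | T2 T0 | T3 T1 | a | d
  T0 -> c
  T1 -> a
  T2 -> b
  T3 -> d

CYK fill:
  [0..0]={A,C,S,T1}  "a"  orig:{A,C,S}
  [1..1]={T2}  "b"  orig:{}
  [2..2]={C,S,T3}  "d"  orig:{C,S}
  [0..1]=∅  "ab"
  [1..2]=∅  "bd"
  [0..2]=∅  "abd"

S ∉ T[0,2] ⇒ NO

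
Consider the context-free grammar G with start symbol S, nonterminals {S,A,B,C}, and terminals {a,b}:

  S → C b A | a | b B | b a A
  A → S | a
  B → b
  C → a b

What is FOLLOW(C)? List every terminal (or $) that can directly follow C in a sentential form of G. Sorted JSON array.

Compute FIRST by fixpoint:
pass 1:
  A via A→a: +{a}
  B via B→b: +{b}
  C via C→a b: +{a}
  S via S→C b A: +{a}
  S via S→b B: +{b}
  FIRST(S)={a,b}  FIRST(A)={a}  FIRST(B)={b}  FIRST(C)={a}
pass 2:
  A via A→S: +{b}
  FIRST(S)={a,b}  FIRST(A)={a,b}  FIRST(B)={b}  FIRST(C)={a}
pass 3: (no change)
  FIRST(S)={a,b}  FIRST(A)={a,b}  FIRST(B)={b}  FIRST(C)={a}

Compute FOLLOW by fixpoint:
FOLLOW(S) := {$}
pass 1:
  S→C b A: FOLLOW(C) ⊇ FIRST(b) = {b}; new: +{b}
  S→C b A: FOLLOW(A) ⊇ FOLLOW(S) ⊇ {$}; new: +{$}
  S→b B: FOLLOW(B) ⊇ FOLLOW(S) ⊇ {$}; new: +{$}
  S: {$}  A: {$}  B: {$}  C: {b}
pass 2: — fixpoint
  S: {$}  A: {$}  B: {$}  C: {b}

FOLLOW(C) = ["b"]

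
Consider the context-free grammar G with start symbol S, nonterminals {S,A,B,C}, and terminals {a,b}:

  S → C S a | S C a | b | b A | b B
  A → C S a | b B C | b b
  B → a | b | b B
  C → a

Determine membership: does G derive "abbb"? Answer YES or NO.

CNF form of G:
  S -> C X4 | S X5 | T1 A | T1 B | b
  A -> C X2 | T1 T1 | T1 X3
  B -> T1 B | a | b
  C -> a
  T0 -> a
  T1 -> b
  X2 -> S T0
  X3 -> B C
  X4 -> S T0
  X5 -> C T0

Fill CYK table bottom-up:
  [0..0]={B,C,T0}  "a"  orig:{B,C}
  [1..1]={B,S,T1}  "b"  orig:{B,S}
  [2..2]={B,S,T1}  "b"  orig:{B,S}
  [3..3]={B,S,T1}  "b"  orig:{B,S}
  [0..1]=∅  "ab"
  [1..2]={A,B,S}  "bb"
  [2..3]={A,B,S}  "bb"
  [0..2]=∅  "abb"
  [1..3]={B,S}  "bbb"
  [0..3]=∅  "abbb"

S ∉ T[0,3] ⇒ NO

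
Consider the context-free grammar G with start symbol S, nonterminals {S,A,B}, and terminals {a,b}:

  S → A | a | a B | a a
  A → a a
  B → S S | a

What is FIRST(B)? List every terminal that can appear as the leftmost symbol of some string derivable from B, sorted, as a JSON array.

Compute FIRST by fixpoint:
iter 1:
  A via A→a a: +{a}
  B via B→a: +{a}
  S via S→A: +{a}
  FIRST(S)={a}  FIRST(A)={a}  FIRST(B)={a}
iter 2: (stable)
  FIRST(S)={a}  FIRST(A)={a}  FIRST(B)={a}

FIRST(B) = ["a"]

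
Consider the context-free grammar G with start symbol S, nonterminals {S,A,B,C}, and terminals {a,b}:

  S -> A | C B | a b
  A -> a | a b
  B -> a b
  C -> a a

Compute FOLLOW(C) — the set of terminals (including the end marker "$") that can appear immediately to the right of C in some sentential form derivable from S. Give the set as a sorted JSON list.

Compute FIRST by fixpoint:
round 1:
  A via A→a: +{a}
  B via B→a b: +{a}
  C via C→a a: +{a}
  S via S→A: +{a}
  S: {a}  A: {a}  B: {a}  C: {a}
round 2: (stable)
  S: {a}  A: {a}  B: {a}  C: {a}

Compute FOLLOW by fixpoint:
initialize: $ ∈ FOLLOW(S)
iter 1:
  S→A: FOLLOW(A) ⊇ FOLLOW(S) ⊇ {$}; new: +{$}
  S→C B: FOLLOW(C) ⊇ FIRST(B) = {a}; new: +{a}
  S→C B: FOLLOW(B) ⊇ FOLLOW(S) ⊇ {$}; new: +{$}
  FOLLOW(S)={$}  FOLLOW(A)={$}  FOLLOW(B)={$}  FOLLOW(C)={a}
iter 2: (no change)
  FOLLOW(S)={$}  FOLLOW(A)={$}  FOLLOW(B)={$}  FOLLOW(C)={a}

FOLLOW(C) = ["a"]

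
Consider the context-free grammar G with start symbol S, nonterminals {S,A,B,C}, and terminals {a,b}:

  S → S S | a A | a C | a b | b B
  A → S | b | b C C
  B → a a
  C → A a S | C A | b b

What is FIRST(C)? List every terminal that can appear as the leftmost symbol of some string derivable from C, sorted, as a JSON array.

FIRST sets, iterate to fixpoint:
iter 1:
  A via A→b: +{b}
  B via B→a a: +{a}
  C via C→A a S: +{b}
  S via S→a A: +{a}
  S via S→b B: +{b}
  FIRST[S]={a,b}  FIRST[A]={b}  FIRST[B]={a}  FIRST[C]={b}
iter 2:
  A via A→S: +{a}
  C via C→A a S: +{a}
  FIRST[S]={a,b}  FIRST[A]={a,b}  FIRST[B]={a}  FIRST[C]={a,b}
iter 3: — fixpoint
  FIRST[S]={a,b}  FIRST[A]={a,b}  FIRST[B]={a}  FIRST[C]={a,b}

FIRST(C) = ["a", "b"]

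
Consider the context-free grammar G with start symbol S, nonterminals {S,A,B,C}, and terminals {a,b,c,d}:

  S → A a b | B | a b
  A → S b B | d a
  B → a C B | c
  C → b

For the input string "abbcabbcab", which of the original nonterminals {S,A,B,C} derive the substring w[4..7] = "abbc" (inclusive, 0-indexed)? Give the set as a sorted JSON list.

CNF form of G:
  S -> A X5 | T2 T0 | T2 X6 | c
  A -> S X3 | T1 T2
  B -> T2 X4 | c
  C -> b
  T0 -> b
  T1 -> d
  T2 -> a
  X3 -> T0 B
  X4 -> C B
  X5 -> T2 T0
  X6 -> C B

Fill CYK table bottom-up (cells [i..j] with 4 ≤ i ≤ j ≤ 7 only):
  [4..4]={T2}  "a"  orig:{}
  [5..5]={C,T0}  "b"  orig:{C}
  [6..6]={C,T0}  "b"  orig:{C}
  [7..7]={B,S}  "c"
  [4..5]={S,X5}  "ab"  orig:{S}
  [5..6]=∅  "bb"
  [6..7]={X3,X4,X6}  "bc"  orig:{}
  [4..6]=∅  "abb"
  [5..7]=∅  "bbc"
  [4..7]={A}  "abbc"

Original NTs in T[4,7] deriving "abbc": ["A"]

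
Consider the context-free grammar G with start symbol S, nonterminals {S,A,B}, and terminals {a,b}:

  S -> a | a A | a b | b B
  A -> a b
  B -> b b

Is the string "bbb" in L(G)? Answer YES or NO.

Convert to CNF:
  S -> T0 A | T0 T1 | T1 B | a
  A -> T0 T1
  B -> T1 T1
  T0 -> a
  T1 -> b

CYK fill:
  [0..0]={T1}  "b"  orig:{}
  [1..1]={T1}  "b"  orig:{}
  [2..2]={T1}  "b"  orig:{}
  [0..1]={B}  "bb"
  [1..2]={B}  "bb"
  [0..2]={S}  "bbb"

S ∈ T[0,2] ⇒ YES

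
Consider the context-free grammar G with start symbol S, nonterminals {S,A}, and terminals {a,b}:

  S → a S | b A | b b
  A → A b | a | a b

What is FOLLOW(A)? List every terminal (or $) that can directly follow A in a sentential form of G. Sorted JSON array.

Compute FIRST by fixpoint:
[1]
  A via A→a: +{a}
  S via S→a S: +{a}
  S via S→b A: +{b}
  FIRST(S)={a,b}  FIRST(A)={a}
[2] (stable)
  FIRST(S)={a,b}  FIRST(A)={a}

Compute FOLLOW by fixpoint:
initialize: $ ∈ FOLLOW(S)
iter 1:
  A→A b: FOLLOW(A) ⊇ FIRST(b) = {b}; new: +{b}
  S→b A: FOLLOW(A) ⊇ FOLLOW(S) ⊇ {$}; new: +{$}
  S: {$}  A: {$,b}
iter 2: (no change)
  S: {$}  A: {$,b}

FOLLOW(A) = ["$", "b"]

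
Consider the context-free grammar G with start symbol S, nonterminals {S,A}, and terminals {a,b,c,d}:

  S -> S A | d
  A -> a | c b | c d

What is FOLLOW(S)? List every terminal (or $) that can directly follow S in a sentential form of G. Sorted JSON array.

FIRST iteration:
[1]
  A via A→a: +{a}
  A via A→c b: +{c}
  S via S→d: +{d}
  S: {d}  A: {a,c}
[2] — fixpoint
  S: {d}  A: {a,c}

Compute FOLLOW by fixpoint:
FOLLOW(S) := {$}
pass 1:
  S→S A: FOLLOW(S) ⊇ FIRST(A) = {a,c}; new: +{a,c}
  S→S A: FOLLOW(A) ⊇ FOLLOW(S) ⊇ {$,a,c}; new: +{$,a,c}
  S: {$,a,c}  A: {$,a,c}
pass 2: (no change)
  S: {$,a,c}  A: {$,a,c}

FOLLOW(S) = ["$", "a", "c"]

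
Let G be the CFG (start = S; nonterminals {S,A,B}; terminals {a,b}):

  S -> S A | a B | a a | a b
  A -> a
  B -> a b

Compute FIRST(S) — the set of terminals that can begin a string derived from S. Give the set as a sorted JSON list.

Compute FIRST by fixpoint:
iter 1:
  A via A→a: +{a}
  B via B→a b: +{a}
  S via S→a B: +{a}
  FIRST(S)={a}  FIRST(A)={a}  FIRST(B)={a}
iter 2: (stable)
  FIRST(S)={a}  FIRST(A)={a}  FIRST(B)={a}

FIRST(S) = ["a"]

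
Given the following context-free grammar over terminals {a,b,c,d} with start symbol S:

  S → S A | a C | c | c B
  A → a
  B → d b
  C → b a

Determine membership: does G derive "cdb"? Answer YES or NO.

Convert to CNF:
  S -> S A | T2 C | T3 B | c
  A -> a
  B -> T0 T1
  C -> T1 T2
  T0 -> d
  T1 -> b
  T2 -> a
  T3 -> c

CYK table (by increasing span):
  T[0,0] 'c' = {S,T3}  orig:{S}
  T[1,1] 'd' = {T0}  orig:{}
  T[2,2] 'b' = {T1}  orig:{}
  T[0,1] 'cd' = ∅
  T[1,2] 'db' = {B}
  T[0,2] 'cdb' = {S}

S ∈ T[0,2] ⇒ YES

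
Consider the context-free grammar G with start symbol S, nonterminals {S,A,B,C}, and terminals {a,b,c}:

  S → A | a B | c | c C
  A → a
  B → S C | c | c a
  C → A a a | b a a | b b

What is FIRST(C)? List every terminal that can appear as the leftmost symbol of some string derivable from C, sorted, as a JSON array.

Compute FIRST by fixpoint:
iter 1:
  A via A→a: +{a}
  B via B→c: +{c}
  C via C→A a a: +{a}
  C via C→b a a: +{b}
  S via S→A: +{a}
  S via S→c: +{c}
  FIRST(S)={a,c}  FIRST(A)={a}  FIRST(B)={c}  FIRST(C)={a,b}
iter 2:
  B via B→S C: +{a}
  FIRST(S)={a,c}  FIRST(A)={a}  FIRST(B)={a,c}  FIRST(C)={a,b}
iter 3: (stable)
  FIRST(S)={a,c}  FIRST(A)={a}  FIRST(B)={a,c}  FIRST(C)={a,b}

FIRST(C) = ["a", "b"]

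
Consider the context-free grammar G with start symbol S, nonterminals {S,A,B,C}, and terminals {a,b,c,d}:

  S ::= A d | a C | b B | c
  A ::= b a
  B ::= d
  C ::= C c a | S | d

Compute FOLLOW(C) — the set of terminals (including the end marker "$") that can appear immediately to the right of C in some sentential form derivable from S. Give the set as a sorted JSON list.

FIRST iteration:
iter 1:
  A via A→b a: +{b}
  B via B→d: +{d}
  C via C→d: +{d}
  S via S→A d: +{b}
  S via S→a C: +{a}
  S via S→c: +{c}
  FIRST[S]={a,b,c}  FIRST[A]={b}  FIRST[B]={d}  FIRST[C]={d}
iter 2:
  C via C→S: +{a,b,c}
  FIRST[S]={a,b,c}  FIRST[A]={b}  FIRST[B]={d}  FIRST[C]={a,b,c,d}
iter 3: (stable)
  FIRST[S]={a,b,c}  FIRST[A]={b}  FIRST[B]={d}  FIRST[C]={a,b,c,d}

Compute FOLLOW by fixpoint:
initialize: $ ∈ FOLLOW(S)
[1]
  C→C c a: FOLLOW(C) ⊇ FIRST(c) = {c}; new: +{c}
  C→S: FOLLOW(S) ⊇ FOLLOW(C) ⊇ {c}; new: +{c}
  S→A d: FOLLOW(A) ⊇ FIRST(d) = {d}; new: +{d}
  S→a C: FOLLOW(C) ⊇ FOLLOW(S) ⊇ {$,c}; new: +{$}
  S→b B: FOLLOW(B) ⊇ FOLLOW(S) ⊇ {$,c}; new: +{$,c}
  S: {$,c}  A: {d}  B: {$,c}  C: {$,c}
[2] (no change)
  S: {$,c}  A: {d}  B: {$,c}  C: {$,c}

FOLLOW(C) = ["$", "c"]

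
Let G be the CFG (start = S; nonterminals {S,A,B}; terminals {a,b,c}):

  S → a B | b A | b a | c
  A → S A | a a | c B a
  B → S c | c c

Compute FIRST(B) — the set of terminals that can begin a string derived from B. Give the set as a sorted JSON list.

FIRST iteration:
pass 1:
  A via A→a a: +{a}
  A via A→c B a: +{c}
  B via B→c c: +{c}
  S via S→a B: +{a}
  S via S→b A: +{b}
  S via S→c: +{c}
  S: {a,b,c}  A: {a,c}  B: {c}
pass 2:
  A via A→S A: +{b}
  B via B→S c: +{a,b}
  S: {a,b,c}  A: {a,b,c}  B: {a,b,c}
pass 3: done
  S: {a,b,c}  A: {a,b,c}  B: {a,b,c}

FIRST(B) = ["a", "b", "c"]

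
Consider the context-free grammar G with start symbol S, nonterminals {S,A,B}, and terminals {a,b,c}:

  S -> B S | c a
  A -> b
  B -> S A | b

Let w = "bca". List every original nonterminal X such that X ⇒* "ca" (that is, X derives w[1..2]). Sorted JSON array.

CNF form of G:
  S -> B S | T0 T1
  A -> b
  B -> S A | b
  T0 -> c
  T1 -> a

Fill CYK table bottom-up — only the sub-triangle for w[1..2]:
  T[1,1] 'c' = {T0}  orig:{}
  T[2,2] 'a' = {T1}  orig:{}
  T[1,2] 'ca' = {S}

Original NTs in T[1,2] deriving "ca": ["S"]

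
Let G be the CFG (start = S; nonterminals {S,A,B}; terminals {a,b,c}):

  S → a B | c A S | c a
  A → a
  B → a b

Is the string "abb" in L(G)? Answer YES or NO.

CNF form of G:
  S -> T0 B | T2 T0 | T2 X3
  A -> a
  B -> T0 T1
  T0 -> a
  T1 -> b
  T2 -> c
  X3 -> A S

CYK table (by increasing span):
  cell(0,0) a: {A,T0}  orig:{A}
  cell(1,1) b: {T1}  orig:{}
  cell(2,2) b: {T1}  orig:{}
  cell(0,1) ab: {B}
  cell(1,2) bb: ∅
  cell(0,2) abb: ∅

S ∉ T[0,2] ⇒ NO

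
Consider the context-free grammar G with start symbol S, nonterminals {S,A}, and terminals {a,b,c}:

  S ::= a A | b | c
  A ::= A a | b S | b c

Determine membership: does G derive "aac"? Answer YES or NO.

Convert to CNF:
  S -> T0 A | b | c
  A -> A T0 | T1 S | T1 T2
  T0 -> a
  T1 -> b
  T2 -> c

CYK table (by increasing span):
  cell(0,0) a: {T0}  orig:{}
  cell(1,1) a: {T0}  orig:{}
  cell(2,2) c: {S,T2}  orig:{S}
  cell(0,1) aa: ∅
  cell(1,2) ac: ∅
  cell(0,2) aac: ∅

S ∉ T[0,2] ⇒ NO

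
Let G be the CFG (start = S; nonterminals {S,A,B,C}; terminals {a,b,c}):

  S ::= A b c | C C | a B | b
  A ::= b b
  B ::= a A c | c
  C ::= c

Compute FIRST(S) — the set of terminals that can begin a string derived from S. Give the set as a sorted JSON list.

Compute FIRST by fixpoint:
[1]
  A via A→b b: +{b}
  B via B→a A c: +{a}
  B via B→c: +{c}
  C via C→c: +{c}
  S via S→A b c: +{b}
  S via S→C C: +{c}
  S via S→a B: +{a}
  S: {a,b,c}  A: {b}  B: {a,c}  C: {c}
[2] (no change)
  S: {a,b,c}  A: {b}  B: {a,c}  C: {c}

FIRST(S) = ["a", "b", "c"]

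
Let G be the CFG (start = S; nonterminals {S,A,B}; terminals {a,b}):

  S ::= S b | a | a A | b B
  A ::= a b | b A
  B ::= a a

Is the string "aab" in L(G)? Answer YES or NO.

Convert to CNF:
  S -> S T1 | T0 A | T1 B | a
  A -> T0 T1 | T1 A
  B -> T0 T0
  T0 -> a
  T1 -> b

CYK fill:
  T[0,0] 'a' = {S,T0}  orig:{S}
  T[1,1] 'a' = {S,T0}  orig:{S}
  T[2,2] 'b' = {T1}  orig:{}
  T[0,1] 'aa' = {B}
  T[1,2] 'ab' = {A,S}
  T[0,2] 'aab' = {S}

S ∈ T[0,2] ⇒ YES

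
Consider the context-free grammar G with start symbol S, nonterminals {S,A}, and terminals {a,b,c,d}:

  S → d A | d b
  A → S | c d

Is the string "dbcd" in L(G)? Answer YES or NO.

Convert to CNF:
  S -> T1 A | T1 T2
  A -> T0 T1 | T1 A | T1 T2
  T0 -> c
  T1 -> d
  T2 -> b

Fill CYK table bottom-up:
  [0..0]={T1}  "d"  orig:{}
  [1..1]={T2}  "b"  orig:{}
  [2..2]={T0}  "c"  orig:{}
  [3..3]={T1}  "d"  orig:{}
  [0..1]={A,S}  "db"
  [1..2]=∅  "bc"
  [2..3]={A}  "cd"
  [0..2]=∅  "dbc"
  [1..3]=∅  "bcd"
  [0..3]=∅  "dbcd"

S ∉ T[0,3] ⇒ NO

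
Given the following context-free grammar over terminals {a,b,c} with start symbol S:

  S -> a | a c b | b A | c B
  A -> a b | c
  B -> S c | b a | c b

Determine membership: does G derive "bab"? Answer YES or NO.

CNF form of G:
  S -> T0 X3 | T1 A | T2 B | a
  A -> T0 T1 | c
  B -> S T2 | T1 T0 | T2 T1
  T0 -> a
  T1 -> b
  T2 -> c
  X3 -> T2 T1

Fill CYK table bottom-up:
  [0..0]={T1}  "b"  orig:{}
  [1..1]={S,T0}  "a"  orig:{S}
  [2..2]={T1}  "b"  orig:{}
  [0..1]={B}  "ba"
  [1..2]={A}  "ab"
  [0..2]={S}  "bab"

S ∈ T[0,2] ⇒ YES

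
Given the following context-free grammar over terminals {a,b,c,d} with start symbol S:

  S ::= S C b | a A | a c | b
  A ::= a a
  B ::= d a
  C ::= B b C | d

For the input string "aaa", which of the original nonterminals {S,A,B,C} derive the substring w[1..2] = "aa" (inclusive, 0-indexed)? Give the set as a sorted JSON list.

CNF form of G:
  S -> S X5 | T0 A | T0 T3 | b
  A -> T0 T0
  B -> T1 T0
  C -> B X4 | d
  T0 -> a
  T1 -> d
  T2 -> b
  T3 -> c
  X4 -> T2 C
  X5 -> C T2

CYK fill, restricted to cells inside w[1..2]:
  [1..1]={T0}  "a"  orig:{}
  [2..2]={T0}  "a"  orig:{}
  [1..2]={A}  "aa"

Original NTs in T[1,2] deriving "aa": ["A"]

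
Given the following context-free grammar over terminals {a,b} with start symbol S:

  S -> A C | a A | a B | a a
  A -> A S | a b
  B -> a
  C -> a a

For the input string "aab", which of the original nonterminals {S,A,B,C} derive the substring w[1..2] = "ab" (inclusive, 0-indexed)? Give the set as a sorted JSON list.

CNF form of G:
  S -> A C | T0 A | T0 B | T0 T0
  A -> A S | T0 T1
  B -> a
  C -> T0 T0
  T0 -> a
  T1 -> b

Fill CYK table bottom-up, restricted to cells inside w[1..2]:
  cell(1,1) a: {B,T0}  orig:{B}
  cell(2,2) b: {T1}  orig:{}
  cell(1,2) ab: {A}

Original NTs in T[1,2] deriving "ab": ["A"]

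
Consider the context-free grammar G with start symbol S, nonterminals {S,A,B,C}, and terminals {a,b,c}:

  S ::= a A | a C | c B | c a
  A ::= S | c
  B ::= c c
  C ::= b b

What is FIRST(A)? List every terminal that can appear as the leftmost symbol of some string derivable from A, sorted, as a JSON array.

FIRST sets, iterate to fixpoint:
[1]
  A via A→c: +{c}
  B via B→c c: +{c}
  C via C→b b: +{b}
  S via S→a A: +{a}
  S via S→c B: +{c}
  FIRST[S]={a,c}  FIRST[A]={c}  FIRST[B]={c}  FIRST[C]={b}
[2]
  A via A→S: +{a}
  FIRST[S]={a,c}  FIRST[A]={a,c}  FIRST[B]={c}  FIRST[C]={b}
[3] done
  FIRST[S]={a,c}  FIRST[A]={a,c}  FIRST[B]={c}  FIRST[C]={b}

FIRST(A) = ["a", "c"]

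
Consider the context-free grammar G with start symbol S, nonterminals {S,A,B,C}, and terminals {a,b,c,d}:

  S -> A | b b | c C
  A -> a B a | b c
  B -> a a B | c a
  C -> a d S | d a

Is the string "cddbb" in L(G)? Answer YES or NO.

CNF form of G:
  S -> T0 X7 | T1 T1 | T1 T2 | T2 C
  A -> T0 X4 | T1 T2
  B -> T0 X5 | T2 T0
  C -> T0 X6 | T3 T0
  T0 -> a
  T1 -> b
  T2 -> c
  T3 -> d
  X4 -> B T0
  X5 -> T0 B
  X6 -> T3 S
  X7 -> B T0

Fill CYK table bottom-up:
  [0..0]={T2}  "c"  orig:{}
  [1..1]={T3}  "d"  orig:{}
  [2..2]={T3}  "d"  orig:{}
  [3..3]={T1}  "b"  orig:{}
  [4..4]={T1}  "b"  orig:{}
  [0..1]=∅  "cd"
  [1..2]=∅  "dd"
  [2..3]=∅  "db"
  [3..4]={S}  "bb"
  [0..2]=∅  "cdd"
  [1..3]=∅  "ddb"
  [2..4]={X6}  "dbb"  orig:{}
  [0..3]=∅  "cddb"
  [1..4]=∅  "ddbb"
  [0..4]=∅  "cddbb"

S ∉ T[0,4] ⇒ NO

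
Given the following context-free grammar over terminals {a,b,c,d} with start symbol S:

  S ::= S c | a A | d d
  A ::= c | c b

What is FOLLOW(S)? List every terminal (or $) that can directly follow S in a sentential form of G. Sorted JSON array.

Compute FIRST by fixpoint:
iter 1:
  A via A→c: +{c}
  S via S→a A: +{a}
  S via S→d d: +{d}
  S: {a,d}  A: {c}
iter 2: (no change)
  S: {a,d}  A: {c}

FOLLOW sets:
initialize: $ ∈ FOLLOW(S)
pass 1:
  S→S c: FOLLOW(S) ⊇ FIRST(c) = {c}; new: +{c}
  S→a A: FOLLOW(A) ⊇ FOLLOW(S) ⊇ {$,c}; new: +{$,c}
  FOLLOW(S)={$,c}  FOLLOW(A)={$,c}
pass 2: (no change)
  FOLLOW(S)={$,c}  FOLLOW(A)={$,c}

FOLLOW(S) = ["$", "c"]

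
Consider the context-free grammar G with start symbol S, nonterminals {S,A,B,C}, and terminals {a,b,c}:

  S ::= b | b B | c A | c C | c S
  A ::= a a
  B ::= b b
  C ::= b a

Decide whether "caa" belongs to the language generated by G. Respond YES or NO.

Convert to CNF:
  S -> T1 B | T2 A | T2 C | T2 S | b
  A -> T0 T0
  B -> T1 T1
  C -> T1 T0
  T0 -> a
  T1 -> b
  T2 -> c

Fill CYK table bottom-up:
  [0..0]={T2}  "c"  orig:{}
  [1..1]={T0}  "a"  orig:{}
  [2..2]={T0}  "a"  orig:{}
  [0..1]=∅  "ca"
  [1..2]={A}  "aa"
  [0..2]={S}  "caa"

S ∈ T[0,2] ⇒ YES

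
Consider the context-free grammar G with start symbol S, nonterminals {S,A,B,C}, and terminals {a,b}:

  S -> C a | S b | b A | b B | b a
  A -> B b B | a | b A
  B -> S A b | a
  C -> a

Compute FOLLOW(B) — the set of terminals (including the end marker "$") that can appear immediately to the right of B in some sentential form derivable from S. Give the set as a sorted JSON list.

FIRST sets, iterate to fixpoint:
[1]
  A via A→a: +{a}
  A via A→b A: +{b}
  B via B→a: +{a}
  C via C→a: +{a}
  S via S→C a: +{a}
  S via S→b A: +{b}
  S: {a,b}  A: {a,b}  B: {a}  C: {a}
[2]
  B via B→S A b: +{b}
  S: {a,b}  A: {a,b}  B: {a,b}  C: {a}
[3] — fixpoint
  S: {a,b}  A: {a,b}  B: {a,b}  C: {a}

Compute FOLLOW by fixpoint:
initialize: $ ∈ FOLLOW(S)
pass 1:
  A→B b B: FOLLOW(B) ⊇ FIRST(b) = {b}; new: +{b}
  B→S A b: FOLLOW(S) ⊇ FIRST(A) = {a,b}; new: +{a,b}
  B→S A b: FOLLOW(A) ⊇ FIRST(b) = {b}; new: +{b}
  S→C a: FOLLOW(C) ⊇ FIRST(a) = {a}; new: +{a}
  S→b A: FOLLOW(A) ⊇ FOLLOW(S) ⊇ {$,a,b}; new: +{$,a}
  S→b B: FOLLOW(B) ⊇ FOLLOW(S) ⊇ {$,a,b}; new: +{$,a}
  FOLLOW[S]={$,a,b}  FOLLOW[A]={$,a,b}  FOLLOW[B]={$,a,b}  FOLLOW[C]={a}
pass 2: (no change)
  FOLLOW[S]={$,a,b}  FOLLOW[A]={$,a,b}  FOLLOW[B]={$,a,b}  FOLLOW[C]={a}

FOLLOW(B) = ["$", "a", "b"]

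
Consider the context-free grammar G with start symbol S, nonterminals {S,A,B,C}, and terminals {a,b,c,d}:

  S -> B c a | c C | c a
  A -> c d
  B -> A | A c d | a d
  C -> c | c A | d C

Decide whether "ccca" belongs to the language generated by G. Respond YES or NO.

Convert to CNF:
  S -> B X4 | T0 C | T0 T2
  A -> T0 T1
  B -> A X3 | T0 T1 | T2 T1
  C -> T0 A | T1 C | c
  T0 -> c
  T1 -> d
  T2 -> a
  X3 -> T0 T1
  X4 -> T0 T2

CYK fill:
  T[0,0] 'c' = {C,T0}  orig:{C}
  T[1,1] 'c' = {C,T0}  orig:{C}
  T[2,2] 'c' = {C,T0}  orig:{C}
  T[3,3] 'a' = {T2}  orig:{}
  T[0,1] 'cc' = {S}
  T[1,2] 'cc' = {S}
  T[2,3] 'ca' = {S,X4}  orig:{S}
  T[0,2] 'ccc' = ∅
  T[1,3] 'cca' = ∅
  T[0,3] 'ccca' = ∅

S ∉ T[0,3] ⇒ NO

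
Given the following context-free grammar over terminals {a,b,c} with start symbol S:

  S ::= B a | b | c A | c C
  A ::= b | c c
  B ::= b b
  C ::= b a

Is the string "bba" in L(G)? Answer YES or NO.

Convert to CNF:
  S -> B T2 | T0 A | T0 C | b
  A -> T0 T0 | b
  B -> T1 T1
  C -> T1 T2
  T0 -> c
  T1 -> b
  T2 -> a

CYK fill:
  T[0,0] 'b' = {A,S,T1}  orig:{A,S}
  T[1,1] 'b' = {A,S,T1}  orig:{A,S}
  T[2,2] 'a' = {T2}  orig:{}
  T[0,1] 'bb' = {B}
  T[1,2] 'ba' = {C}
  T[0,2] 'bba' = {S}

S ∈ T[0,2] ⇒ YES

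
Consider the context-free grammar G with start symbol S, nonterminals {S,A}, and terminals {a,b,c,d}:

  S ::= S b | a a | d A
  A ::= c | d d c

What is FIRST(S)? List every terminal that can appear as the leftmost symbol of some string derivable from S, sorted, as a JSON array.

Compute FIRST by fixpoint:
round 1:
  A via A→c: +{c}
  A via A→d d c: +{d}
  S via S→a a: +{a}
  S via S→d A: +{d}
  FIRST[S]={a,d}  FIRST[A]={c,d}
round 2: done
  FIRST[S]={a,d}  FIRST[A]={c,d}

FIRST(S) = ["a", "d"]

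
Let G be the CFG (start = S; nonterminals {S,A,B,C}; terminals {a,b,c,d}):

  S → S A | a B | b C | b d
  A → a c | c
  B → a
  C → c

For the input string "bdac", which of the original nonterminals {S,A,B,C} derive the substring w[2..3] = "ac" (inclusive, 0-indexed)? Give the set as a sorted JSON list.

CNF form of G:
  S -> S A | T0 B | T2 C | T2 T3
  A -> T0 T1 | c
  B -> a
  C -> c
  T0 -> a
  T1 -> c
  T2 -> b
  T3 -> d

CYK table (by increasing span) — only the sub-triangle for w[2..3]:
  cell(2,2) a: {B,T0}  orig:{B}
  cell(3,3) c: {A,C,T1}  orig:{A,C}
  cell(2,3) ac: {A}

Original NTs in T[2,3] deriving "ac": ["A"]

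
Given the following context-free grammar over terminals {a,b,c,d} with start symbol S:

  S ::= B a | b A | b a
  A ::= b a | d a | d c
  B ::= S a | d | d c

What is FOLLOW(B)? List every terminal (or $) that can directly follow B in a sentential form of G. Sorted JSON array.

Compute FIRST by fixpoint:
pass 1:
  A via A→b a: +{b}
  A via A→d a: +{d}
  B via B→d: +{d}
  S via S→B a: +{d}
  S via S→b A: +{b}
  FIRST(S)={b,d}  FIRST(A)={b,d}  FIRST(B)={d}
pass 2:
  B via B→S a: +{b}
  FIRST(S)={b,d}  FIRST(A)={b,d}  FIRST(B)={b,d}
pass 3: (no change)
  FIRST(S)={b,d}  FIRST(A)={b,d}  FIRST(B)={b,d}

Compute FOLLOW by fixpoint:
seed FOLLOW(S) with $
pass 1:
  B→S a: FOLLOW(S) ⊇ FIRST(a) = {a}; new: +{a}
  S→B a: FOLLOW(B) ⊇ FIRST(a) = {a}; new: +{a}
  S→b A: FOLLOW(A) ⊇ FOLLOW(S) ⊇ {$,a}; new: +{$,a}
  FOLLOW(S)={$,a}  FOLLOW(A)={$,a}  FOLLOW(B)={a}
pass 2: (no change)
  FOLLOW(S)={$,a}  FOLLOW(A)={$,a}  FOLLOW(B)={a}

FOLLOW(B) = ["a"]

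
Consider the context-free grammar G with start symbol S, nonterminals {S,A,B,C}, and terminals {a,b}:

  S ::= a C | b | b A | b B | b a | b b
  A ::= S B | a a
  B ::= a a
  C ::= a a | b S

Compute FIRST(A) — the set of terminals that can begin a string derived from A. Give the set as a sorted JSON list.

FIRST sets, iterate to fixpoint:
[1]
  A via A→a a: +{a}
  B via B→a a: +{a}
  C via C→a a: +{a}
  C via C→b S: +{b}
  S via S→a C: +{a}
  S via S→b: +{b}
  FIRST(S)={a,b}  FIRST(A)={a}  FIRST(B)={a}  FIRST(C)={a,b}
[2]
  A via A→S B: +{b}
  FIRST(S)={a,b}  FIRST(A)={a,b}  FIRST(B)={a}  FIRST(C)={a,b}
[3] (stable)
  FIRST(S)={a,b}  FIRST(A)={a,b}  FIRST(B)={a}  FIRST(C)={a,b}

FIRST(A) = ["a", "b"]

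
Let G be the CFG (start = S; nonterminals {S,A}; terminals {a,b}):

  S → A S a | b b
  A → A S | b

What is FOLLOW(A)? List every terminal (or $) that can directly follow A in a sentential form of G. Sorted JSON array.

Compute FIRST by fixpoint:
iter 1:
  A via A→b: +{b}
  S via S→A S a: +{b}
  FIRST[S]={b}  FIRST[A]={b}
iter 2: (stable)
  FIRST[S]={b}  FIRST[A]={b}

FOLLOW iteration:
initialize: $ ∈ FOLLOW(S)
pass 1:
  A→A S: FOLLOW(A) ⊇ FIRST(S) = {b}; new: +{b}
  A→A S: FOLLOW(S) ⊇ FOLLOW(A) ⊇ {b}; new: +{b}
  S→A S a: FOLLOW(S) ⊇ FIRST(a) = {a}; new: +{a}
  FOLLOW[S]={$,a,b}  FOLLOW[A]={b}
pass 2: done
  FOLLOW[S]={$,a,b}  FOLLOW[A]={b}

FOLLOW(A) = ["b"]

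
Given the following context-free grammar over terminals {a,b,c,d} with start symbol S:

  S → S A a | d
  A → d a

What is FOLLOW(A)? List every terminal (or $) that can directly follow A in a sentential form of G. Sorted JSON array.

FIRST iteration:
round 1:
  A via A→d a: +{d}
  S via S→d: +{d}
  FIRST[S]={d}  FIRST[A]={d}
round 2: (no change)
  FIRST[S]={d}  FIRST[A]={d}

FOLLOW sets:
FOLLOW(S) := {$}
iter 1:
  S→S A a: FOLLOW(S) ⊇ FIRST(A) = {d}; new: +{d}
  S→S A a: FOLLOW(A) ⊇ FIRST(a) = {a}; new: +{a}
  S: {$,d}  A: {a}
iter 2: (stable)
  S: {$,d}  A: {a}

FOLLOW(A) = ["a"]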